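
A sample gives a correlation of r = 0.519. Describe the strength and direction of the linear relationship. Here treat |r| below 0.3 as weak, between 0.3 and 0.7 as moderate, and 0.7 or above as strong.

moderate positive

r = 0.519 > 0 so the relationship is positive.
|r| = 0.519, which falls in the moderate range.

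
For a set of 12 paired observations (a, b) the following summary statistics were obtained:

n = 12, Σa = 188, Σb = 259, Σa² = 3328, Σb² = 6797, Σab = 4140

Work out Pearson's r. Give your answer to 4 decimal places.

0.1212

r = (nΣab − ΣaΣb) / √[(nΣa² − (Σa)²)(nΣb² − (Σb)²)]
Numerator: 12×4140 − 188×259 = 988
Denominator: √[(39936 − 35344)(81564 − 67081)] = √[4592 × 14483] = 8155.1172
r = 988 / 8155.1172 ≈ 0.1212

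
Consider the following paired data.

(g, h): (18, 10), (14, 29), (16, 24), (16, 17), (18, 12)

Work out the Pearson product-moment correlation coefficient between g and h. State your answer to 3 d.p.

-0.946

n = 5, Σg = 82, Σh = 92, Σg² = 1356, Σh² = 1950, Σgh = 1458
nΣgh − ΣgΣh = 7290 − 7544 = -254
nΣg² − (Σg)² = 6780 − 6724 = 56; nΣh² − (Σh)² = 9750 − 8464 = 1286
r = -254 / √(56 × 1286) = -254 / 268.3580 ≈ -0.946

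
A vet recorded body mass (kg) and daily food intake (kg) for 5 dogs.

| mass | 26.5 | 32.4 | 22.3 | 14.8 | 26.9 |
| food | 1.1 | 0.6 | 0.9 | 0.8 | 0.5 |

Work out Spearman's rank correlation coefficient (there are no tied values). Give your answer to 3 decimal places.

-0.500

Rank mass: 3, 5, 2, 1, 4
Rank food: 5, 2, 4, 3, 1
d = rank(mass) − rank(food): -2, 3, -2, -2, 3; Σd² = 30
ρ = 1 − 6Σd² / [n(n²−1)] = 1 − 6×30 / (5×24) = 1 − 180/120 ≈ -0.500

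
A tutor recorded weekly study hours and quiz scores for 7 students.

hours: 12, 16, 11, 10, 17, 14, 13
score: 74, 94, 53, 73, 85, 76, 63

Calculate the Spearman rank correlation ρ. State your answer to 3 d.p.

0.786

Rank hours: 3, 6, 2, 1, 7, 5, 4
Rank score: 4, 7, 1, 3, 6, 5, 2
d = rank(hours) − rank(score): -1, -1, 1, -2, 1, 0, 2; Σd² = 12
ρ = 1 − 6Σd² / [n(n²−1)] = 1 − 6×12 / (7×48) = 1 − 72/336 ≈ 0.786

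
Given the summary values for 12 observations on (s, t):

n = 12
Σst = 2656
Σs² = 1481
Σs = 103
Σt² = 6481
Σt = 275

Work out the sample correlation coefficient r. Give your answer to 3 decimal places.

0.904

r = (nΣst − ΣsΣt) / √[(nΣs² − (Σs)²)(nΣt² − (Σt)²)]
Numerator: 12×2656 − 103×275 = 3547
Denominator: √[(17772 − 10609)(77772 − 75625)] = √[7163 × 2147] = 3921.6018
r = 3547 / 3921.6018 ≈ 0.904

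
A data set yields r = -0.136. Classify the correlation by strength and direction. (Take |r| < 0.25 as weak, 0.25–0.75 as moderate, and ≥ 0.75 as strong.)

weak negative

r = -0.136 < 0 so the relationship is negative.
|r| = 0.136, which falls in the weak range.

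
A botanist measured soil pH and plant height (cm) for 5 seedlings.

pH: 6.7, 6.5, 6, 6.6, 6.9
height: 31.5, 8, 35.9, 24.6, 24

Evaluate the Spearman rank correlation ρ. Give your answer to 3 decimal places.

Rank pH: 4, 2, 1, 3, 5
Rank height: 4, 1, 5, 3, 2
d = rank(pH) − rank(height): 0, 1, -4, 0, 3; Σd² = 26
ρ = 1 − 6Σd² / [n(n²−1)] = 1 − 6×26 / (5×24) = 1 − 156/120 ≈ -0.300

-0.300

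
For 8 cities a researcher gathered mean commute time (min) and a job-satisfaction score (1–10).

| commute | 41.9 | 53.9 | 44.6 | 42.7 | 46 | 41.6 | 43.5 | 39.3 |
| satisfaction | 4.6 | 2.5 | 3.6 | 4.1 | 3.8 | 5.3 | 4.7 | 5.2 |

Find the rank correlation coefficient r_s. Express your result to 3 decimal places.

-0.881

Rank commute: 3, 8, 6, 4, 7, 2, 5, 1
Rank satisfaction: 5, 1, 2, 4, 3, 8, 6, 7
d = rank(commute) − rank(satisfaction): -2, 7, 4, 0, 4, -6, -1, -6; Σd² = 158
ρ = 1 − 6Σd² / [n(n²−1)] = 1 − 6×158 / (8×63) = 1 − 948/504 ≈ -0.881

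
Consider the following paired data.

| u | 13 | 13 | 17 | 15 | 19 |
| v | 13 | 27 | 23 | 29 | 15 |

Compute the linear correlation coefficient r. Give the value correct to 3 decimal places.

n = 5, Σu = 77, Σv = 107, Σu² = 1213, Σv² = 2493, Σuv = 1631
nΣuv − ΣuΣv = 8155 − 8239 = -84
nΣu² − (Σu)² = 6065 − 5929 = 136; nΣv² − (Σv)² = 12465 − 11449 = 1016
r = -84 / √(136 × 1016) = -84 / 371.7203 ≈ -0.226

-0.226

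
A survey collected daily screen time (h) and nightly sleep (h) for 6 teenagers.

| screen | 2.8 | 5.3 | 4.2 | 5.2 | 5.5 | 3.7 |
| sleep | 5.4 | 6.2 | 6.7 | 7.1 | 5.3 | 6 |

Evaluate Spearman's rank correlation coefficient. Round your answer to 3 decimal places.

-0.029

Rank screen: 1, 5, 3, 4, 6, 2
Rank sleep: 2, 4, 5, 6, 1, 3
d = rank(screen) − rank(sleep): -1, 1, -2, -2, 5, -1; Σd² = 36
ρ = 1 − 6Σd² / [n(n²−1)] = 1 − 6×36 / (6×35) = 1 − 216/210 ≈ -0.029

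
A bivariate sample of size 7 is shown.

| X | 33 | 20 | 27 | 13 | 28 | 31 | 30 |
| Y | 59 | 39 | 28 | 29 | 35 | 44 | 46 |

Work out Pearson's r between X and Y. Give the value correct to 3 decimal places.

0.661

n = 7, ΣX = 182, ΣY = 280, ΣX² = 5032, ΣY² = 11904, ΣXY = 7584
nΣXY − ΣXΣY = 53088 − 50960 = 2128
nΣX² − (ΣX)² = 35224 − 33124 = 2100; nΣY² − (ΣY)² = 83328 − 78400 = 4928
r = 2128 / √(2100 × 4928) = 2128 / 3216.9551 ≈ 0.661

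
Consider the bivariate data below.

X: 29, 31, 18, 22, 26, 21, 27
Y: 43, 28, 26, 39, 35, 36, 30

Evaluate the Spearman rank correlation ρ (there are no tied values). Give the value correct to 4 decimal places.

Rank X: 6, 7, 1, 3, 4, 2, 5
Rank Y: 7, 2, 1, 6, 4, 5, 3
d = rank(X) − rank(Y): -1, 5, 0, -3, 0, -3, 2; Σd² = 48
ρ = 1 − 6Σd² / [n(n²−1)] = 1 − 6×48 / (7×48) = 1 − 288/336 ≈ 0.1429

0.1429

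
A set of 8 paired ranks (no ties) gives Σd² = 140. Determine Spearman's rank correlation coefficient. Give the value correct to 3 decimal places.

-0.667

ρ = 1 − 6Σd² / [n(n²−1)] = 1 − 6×140 / (8×63)
  = 1 − 840/504 = 1 − 1.6667 ≈ -0.667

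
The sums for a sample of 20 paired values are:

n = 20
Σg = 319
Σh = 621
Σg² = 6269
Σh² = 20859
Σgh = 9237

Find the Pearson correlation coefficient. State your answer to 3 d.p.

r = (nΣgh − ΣgΣh) / √[(nΣg² − (Σg)²)(nΣh² − (Σh)²)]
Numerator: 20×9237 − 319×621 = -13359
Denominator: √[(125380 − 101761)(417180 − 385641)] = √[23619 × 31539] = 27293.2160
r = -13359 / 27293.2160 ≈ -0.489

-0.489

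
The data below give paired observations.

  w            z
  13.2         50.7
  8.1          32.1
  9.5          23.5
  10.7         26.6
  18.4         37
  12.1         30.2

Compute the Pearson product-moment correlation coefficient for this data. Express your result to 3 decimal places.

0.469

n = 6, Σw = 72, Σz = 200.1, Σw² = 929.56, Σz² = 7141.75, Σwz = 2483.34
nΣwz − ΣwΣz = 14900.04 − 14407.2 = 492.84
nΣw² − (Σw)² = 5577.36 − 5184 = 393.36; nΣz² − (Σz)² = 42850.5 − 40040.01 = 2810.49
r = 492.84 / √(393.36 × 2810.49) = 492.84 / 1051.4439 ≈ 0.469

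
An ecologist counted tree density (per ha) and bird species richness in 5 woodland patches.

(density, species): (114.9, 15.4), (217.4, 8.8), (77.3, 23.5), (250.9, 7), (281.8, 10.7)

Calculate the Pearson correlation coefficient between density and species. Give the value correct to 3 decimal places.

-0.879

n = 5, Σx = 942.3, Σy = 65.4, Σx² = 208802.11, Σy² = 1030.34, Σxy = 10270.69
nΣxy − ΣxΣy = 51353.45 − 61626.42 = -10272.97
nΣx² − (Σx)² = 1044010.55 − 887929.29 = 156081.26; nΣy² − (Σy)² = 5151.7 − 4277.16 = 874.54
r = -10272.97 / √(156081.26 × 874.54) = -10272.97 / 11683.2917 ≈ -0.879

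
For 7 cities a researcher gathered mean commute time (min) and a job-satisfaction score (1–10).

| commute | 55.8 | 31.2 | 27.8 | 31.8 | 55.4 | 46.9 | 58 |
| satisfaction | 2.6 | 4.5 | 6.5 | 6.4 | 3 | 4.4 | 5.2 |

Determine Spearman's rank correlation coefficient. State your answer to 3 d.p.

Rank commute: 6, 2, 1, 3, 5, 4, 7
Rank satisfaction: 1, 4, 7, 6, 2, 3, 5
d = rank(commute) − rank(satisfaction): 5, -2, -6, -3, 3, 1, 2; Σd² = 88
ρ = 1 − 6Σd² / [n(n²−1)] = 1 − 6×88 / (7×48) = 1 − 528/336 ≈ -0.571

-0.571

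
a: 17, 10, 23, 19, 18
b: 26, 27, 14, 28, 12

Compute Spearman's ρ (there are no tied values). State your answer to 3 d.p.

-0.200

Rank a: 2, 1, 5, 4, 3
Rank b: 3, 4, 2, 5, 1
d = rank(a) − rank(b): -1, -3, 3, -1, 2; Σd² = 24
ρ = 1 − 6Σd² / [n(n²−1)] = 1 − 6×24 / (5×24) = 1 − 144/120 ≈ -0.200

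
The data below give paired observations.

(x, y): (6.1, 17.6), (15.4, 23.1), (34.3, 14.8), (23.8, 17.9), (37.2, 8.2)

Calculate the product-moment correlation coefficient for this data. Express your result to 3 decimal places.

n = 5, Σx = 116.8, Σy = 81.6, Σx² = 3401.14, Σy² = 1450.06, Σxy = 1701.8
nΣxy − ΣxΣy = 8509 − 9530.88 = -1021.88
nΣx² − (Σx)² = 17005.7 − 13642.24 = 3363.46; nΣy² − (Σy)² = 7250.3 − 6658.56 = 591.74
r = -1021.88 / √(3363.46 × 591.74) = -1021.88 / 1410.7777 ≈ -0.724

-0.724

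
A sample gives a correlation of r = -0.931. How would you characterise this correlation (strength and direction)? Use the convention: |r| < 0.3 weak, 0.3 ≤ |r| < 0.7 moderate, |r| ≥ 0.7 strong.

r = -0.931 < 0 so the relationship is negative.
|r| = 0.931, which falls in the strong range.

strong negative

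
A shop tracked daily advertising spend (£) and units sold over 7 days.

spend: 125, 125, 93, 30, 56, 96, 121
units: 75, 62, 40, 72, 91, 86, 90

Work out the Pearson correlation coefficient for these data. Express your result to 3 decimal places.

-0.092

n = 7, Σx = 646, Σy = 516, Σx² = 67792, Σy² = 40030, Σxy = 47247
nΣxy − ΣxΣy = 330729 − 333336 = -2607
nΣx² − (Σx)² = 474544 − 417316 = 57228; nΣy² − (Σy)² = 280210 − 266256 = 13954
r = -2607 / √(57228 × 13954) = -2607 / 28258.7953 ≈ -0.092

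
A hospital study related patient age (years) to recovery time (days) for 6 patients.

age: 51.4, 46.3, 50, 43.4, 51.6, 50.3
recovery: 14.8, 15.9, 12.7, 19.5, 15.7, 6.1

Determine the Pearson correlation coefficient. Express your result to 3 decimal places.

-0.556

n = 6, Σx = 293, Σy = 84.7, Σx² = 14361.86, Σy² = 1297.09, Σxy = 4095.14
nΣxy − ΣxΣy = 24570.84 − 24817.1 = -246.26
nΣx² − (Σx)² = 86171.16 − 85849 = 322.16; nΣy² − (Σy)² = 7782.54 − 7174.09 = 608.45
r = -246.26 / √(322.16 × 608.45) = -246.26 / 442.7395 ≈ -0.556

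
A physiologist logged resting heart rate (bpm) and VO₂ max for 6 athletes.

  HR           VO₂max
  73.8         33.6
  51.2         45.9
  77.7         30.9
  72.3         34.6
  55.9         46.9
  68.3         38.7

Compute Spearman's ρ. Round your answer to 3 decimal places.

-0.943

Rank HR: 5, 1, 6, 4, 2, 3
Rank VO₂max: 2, 5, 1, 3, 6, 4
d = rank(HR) − rank(VO₂max): 3, -4, 5, 1, -4, -1; Σd² = 68
ρ = 1 − 6Σd² / [n(n²−1)] = 1 − 6×68 / (6×35) = 1 − 408/210 ≈ -0.943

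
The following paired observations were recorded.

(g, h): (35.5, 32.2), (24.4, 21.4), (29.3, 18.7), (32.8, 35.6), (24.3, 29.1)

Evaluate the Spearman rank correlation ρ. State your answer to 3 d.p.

0.500

Rank g: 5, 2, 3, 4, 1
Rank h: 4, 2, 1, 5, 3
d = rank(g) − rank(h): 1, 0, 2, -1, -2; Σd² = 10
ρ = 1 − 6Σd² / [n(n²−1)] = 1 − 6×10 / (5×24) = 1 − 60/120 ≈ 0.500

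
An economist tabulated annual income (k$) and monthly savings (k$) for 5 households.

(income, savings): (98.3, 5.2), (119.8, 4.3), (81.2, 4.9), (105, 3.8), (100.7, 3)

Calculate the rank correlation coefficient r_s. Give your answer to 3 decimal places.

-0.500

Rank income: 2, 5, 1, 4, 3
Rank savings: 5, 3, 4, 2, 1
d = rank(income) − rank(savings): -3, 2, -3, 2, 2; Σd² = 30
ρ = 1 − 6Σd² / [n(n²−1)] = 1 − 6×30 / (5×24) = 1 − 180/120 ≈ -0.500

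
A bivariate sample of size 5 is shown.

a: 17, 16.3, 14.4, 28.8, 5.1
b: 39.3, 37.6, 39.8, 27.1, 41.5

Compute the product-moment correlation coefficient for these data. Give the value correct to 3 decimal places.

-0.917

n = 5, Σa = 81.6, Σb = 185.3, Σa² = 1617.5, Σb² = 6998.95, Σab = 2846.23
nΣab − ΣaΣb = 14231.15 − 15120.48 = -889.33
nΣa² − (Σa)² = 8087.5 − 6658.56 = 1428.94; nΣb² − (Σb)² = 34994.75 − 34336.09 = 658.66
r = -889.33 / √(1428.94 × 658.66) = -889.33 / 970.1472 ≈ -0.917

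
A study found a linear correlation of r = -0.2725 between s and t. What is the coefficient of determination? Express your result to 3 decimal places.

0.074

r² = (-0.2725)² = 0.074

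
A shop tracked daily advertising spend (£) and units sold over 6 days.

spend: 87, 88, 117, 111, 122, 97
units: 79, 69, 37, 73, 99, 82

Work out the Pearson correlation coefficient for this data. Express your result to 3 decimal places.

-0.065

n = 6, Σx = 622, Σy = 439, Σx² = 65616, Σy² = 34225, Σxy = 45409
nΣxy − ΣxΣy = 272454 − 273058 = -604
nΣx² − (Σx)² = 393696 − 386884 = 6812; nΣy² − (Σy)² = 205350 − 192721 = 12629
r = -604 / √(6812 × 12629) = -604 / 9275.1684 ≈ -0.065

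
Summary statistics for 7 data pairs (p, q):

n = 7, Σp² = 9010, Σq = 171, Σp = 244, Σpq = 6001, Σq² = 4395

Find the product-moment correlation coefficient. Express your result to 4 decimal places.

0.1219

r = (nΣpq − ΣpΣq) / √[(nΣp² − (Σp)²)(nΣq² − (Σq)²)]
Numerator: 7×6001 − 244×171 = 283
Denominator: √[(63070 − 59536)(30765 − 29241)] = √[3534 × 1524] = 2320.7361
r = 283 / 2320.7361 ≈ 0.1219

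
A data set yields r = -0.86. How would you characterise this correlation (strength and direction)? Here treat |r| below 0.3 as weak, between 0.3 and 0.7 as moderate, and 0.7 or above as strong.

r = -0.86 < 0 so the relationship is negative.
|r| = 0.86, which falls in the strong range.

strong negative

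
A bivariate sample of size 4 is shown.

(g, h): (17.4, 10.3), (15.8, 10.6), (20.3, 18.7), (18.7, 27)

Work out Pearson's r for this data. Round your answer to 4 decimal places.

0.6399

n = 4, Σg = 72.2, Σh = 66.6, Σg² = 1314.18, Σh² = 1297.14, Σgh = 1231.21
nΣgh − ΣgΣh = 4924.84 − 4808.52 = 116.32
nΣg² − (Σg)² = 5256.72 − 5212.84 = 43.88; nΣh² − (Σh)² = 5188.56 − 4435.56 = 753
r = 116.32 / √(43.88 × 753) = 116.32 / 181.7736 ≈ 0.6399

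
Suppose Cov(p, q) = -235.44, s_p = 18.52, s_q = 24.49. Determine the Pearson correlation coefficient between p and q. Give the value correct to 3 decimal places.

-0.519

r = Cov(p,q) / (s_p · s_q) = -235.44 / (18.52 × 24.49)
  = -235.44 / 453.5548 ≈ -0.519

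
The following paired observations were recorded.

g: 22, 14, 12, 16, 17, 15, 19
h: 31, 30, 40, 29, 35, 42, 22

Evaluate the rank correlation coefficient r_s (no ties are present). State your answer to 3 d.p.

-0.429

Rank g: 7, 2, 1, 4, 5, 3, 6
Rank h: 4, 3, 6, 2, 5, 7, 1
d = rank(g) − rank(h): 3, -1, -5, 2, 0, -4, 5; Σd² = 80
ρ = 1 − 6Σd² / [n(n²−1)] = 1 − 6×80 / (7×48) = 1 − 480/336 ≈ -0.429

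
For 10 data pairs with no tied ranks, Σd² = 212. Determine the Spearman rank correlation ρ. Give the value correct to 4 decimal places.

-0.2848

ρ = 1 − 6Σd² / [n(n²−1)] = 1 − 6×212 / (10×99)
  = 1 − 1272/990 = 1 − 1.28485 ≈ -0.2848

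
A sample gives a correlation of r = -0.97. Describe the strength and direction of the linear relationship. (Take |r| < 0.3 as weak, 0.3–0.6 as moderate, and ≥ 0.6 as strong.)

strong negative

r = -0.97 < 0 so the relationship is negative.
|r| = 0.97, which falls in the strong range.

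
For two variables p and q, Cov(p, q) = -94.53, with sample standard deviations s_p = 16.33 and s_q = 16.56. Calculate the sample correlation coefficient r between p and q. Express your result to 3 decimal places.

r = Cov(p,q) / (s_p · s_q) = -94.53 / (16.33 × 16.56)
  = -94.53 / 270.4248 ≈ -0.350

-0.350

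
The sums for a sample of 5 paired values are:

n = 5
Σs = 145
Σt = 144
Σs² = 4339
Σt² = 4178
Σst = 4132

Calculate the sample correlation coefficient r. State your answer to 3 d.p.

-0.685

r = (nΣst − ΣsΣt) / √[(nΣs² − (Σs)²)(nΣt² − (Σt)²)]
Numerator: 5×4132 − 145×144 = -220
Denominator: √[(21695 − 21025)(20890 − 20736)] = √[670 × 154] = 321.2164
r = -220 / 321.2164 ≈ -0.685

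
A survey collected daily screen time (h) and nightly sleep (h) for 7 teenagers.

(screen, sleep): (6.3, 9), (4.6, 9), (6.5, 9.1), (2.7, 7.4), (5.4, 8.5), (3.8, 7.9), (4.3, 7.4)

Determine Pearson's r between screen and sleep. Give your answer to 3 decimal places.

0.827

n = 7, Σx = 33.6, Σy = 58.3, Σx² = 172.48, Σy² = 488.99, Σxy = 284.97
nΣxy − ΣxΣy = 1994.79 − 1958.88 = 35.91
nΣx² − (Σx)² = 1207.36 − 1128.96 = 78.4; nΣy² − (Σy)² = 3422.93 − 3398.89 = 24.04
r = 35.91 / √(78.4 × 24.04) = 35.91 / 43.4135 ≈ 0.827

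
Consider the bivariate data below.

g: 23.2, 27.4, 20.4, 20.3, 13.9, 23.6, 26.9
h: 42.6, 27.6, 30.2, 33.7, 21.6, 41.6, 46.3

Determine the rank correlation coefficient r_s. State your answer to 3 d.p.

Rank g: 4, 7, 3, 2, 1, 5, 6
Rank h: 6, 2, 3, 4, 1, 5, 7
d = rank(g) − rank(h): -2, 5, 0, -2, 0, 0, -1; Σd² = 34
ρ = 1 − 6Σd² / [n(n²−1)] = 1 − 6×34 / (7×48) = 1 − 204/336 ≈ 0.393

0.393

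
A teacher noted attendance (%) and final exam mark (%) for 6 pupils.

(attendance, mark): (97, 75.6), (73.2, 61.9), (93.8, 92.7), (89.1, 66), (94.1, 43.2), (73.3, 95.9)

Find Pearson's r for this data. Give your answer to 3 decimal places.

-0.213

n = 6, Σx = 520.5, Σy = 435.3, Σx² = 45732.19, Σy² = 33559.31, Σxy = 37534.73
nΣxy − ΣxΣy = 225208.38 − 226573.65 = -1365.27
nΣx² − (Σx)² = 274393.14 − 270920.25 = 3472.89; nΣy² − (Σy)² = 201355.86 − 189486.09 = 11869.77
r = -1365.27 / √(3472.89 × 11869.77) = -1365.27 / 6420.4677 ≈ -0.213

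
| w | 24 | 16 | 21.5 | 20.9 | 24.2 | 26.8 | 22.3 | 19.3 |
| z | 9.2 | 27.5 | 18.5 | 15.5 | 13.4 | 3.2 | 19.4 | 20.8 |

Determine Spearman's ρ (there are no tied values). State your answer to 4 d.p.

-0.8810

Rank w: 6, 1, 4, 3, 7, 8, 5, 2
Rank z: 2, 8, 5, 4, 3, 1, 6, 7
d = rank(w) − rank(z): 4, -7, -1, -1, 4, 7, -1, -5; Σd² = 158
ρ = 1 − 6Σd² / [n(n²−1)] = 1 − 6×158 / (8×63) = 1 − 948/504 ≈ -0.8810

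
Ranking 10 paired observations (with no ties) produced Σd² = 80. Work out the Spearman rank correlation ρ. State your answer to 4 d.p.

ρ = 1 − 6Σd² / [n(n²−1)] = 1 − 6×80 / (10×99)
  = 1 − 480/990 = 1 − 0.48485 ≈ 0.5152

0.5152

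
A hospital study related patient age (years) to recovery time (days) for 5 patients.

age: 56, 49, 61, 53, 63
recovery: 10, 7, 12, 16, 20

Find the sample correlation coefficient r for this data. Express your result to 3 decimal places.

n = 5, Σx = 282, Σy = 65, Σx² = 16036, Σy² = 949, Σxy = 3743
nΣxy − ΣxΣy = 18715 − 18330 = 385
nΣx² − (Σx)² = 80180 − 79524 = 656; nΣy² − (Σy)² = 4745 − 4225 = 520
r = 385 / √(656 × 520) = 385 / 584.0548 ≈ 0.659

0.659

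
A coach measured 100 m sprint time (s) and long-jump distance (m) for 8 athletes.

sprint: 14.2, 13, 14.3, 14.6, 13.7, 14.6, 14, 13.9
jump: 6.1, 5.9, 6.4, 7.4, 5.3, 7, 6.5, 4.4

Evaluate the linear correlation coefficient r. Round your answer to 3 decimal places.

n = 8, Σx = 112.3, Σy = 49, Σx² = 1578.35, Σy² = 306.44, Σxy = 689.85
nΣxy − ΣxΣy = 5518.8 − 5502.7 = 16.1
nΣx² − (Σx)² = 12626.8 − 12611.29 = 15.51; nΣy² − (Σy)² = 2451.52 − 2401 = 50.52
r = 16.1 / √(15.51 × 50.52) = 16.1 / 27.9922 ≈ 0.575

0.575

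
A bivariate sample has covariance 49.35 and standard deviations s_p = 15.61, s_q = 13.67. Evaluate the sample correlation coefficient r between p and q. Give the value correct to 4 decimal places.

0.2313

r = Cov(p,q) / (s_p · s_q) = 49.35 / (15.61 × 13.67)
  = 49.35 / 213.3887 ≈ 0.2313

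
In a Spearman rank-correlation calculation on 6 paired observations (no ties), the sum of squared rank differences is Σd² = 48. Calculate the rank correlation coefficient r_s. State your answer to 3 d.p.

ρ = 1 − 6Σd² / [n(n²−1)] = 1 − 6×48 / (6×35)
  = 1 − 288/210 = 1 − 1.3714 ≈ -0.371

-0.371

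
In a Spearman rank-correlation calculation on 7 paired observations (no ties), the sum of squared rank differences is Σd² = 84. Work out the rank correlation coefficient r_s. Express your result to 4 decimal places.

-0.5000

ρ = 1 − 6Σd² / [n(n²−1)] = 1 − 6×84 / (7×48)
  = 1 − 504/336 = 1 − 1.50000 ≈ -0.5000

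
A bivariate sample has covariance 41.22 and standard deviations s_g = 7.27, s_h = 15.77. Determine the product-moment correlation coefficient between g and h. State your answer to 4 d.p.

r = Cov(g,h) / (s_g · s_h) = 41.22 / (7.27 × 15.77)
  = 41.22 / 114.6479 ≈ 0.3595

0.3595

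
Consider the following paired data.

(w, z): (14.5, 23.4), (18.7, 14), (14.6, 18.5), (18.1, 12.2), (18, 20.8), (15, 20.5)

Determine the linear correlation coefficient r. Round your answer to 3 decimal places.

n = 6, Σw = 98.9, Σz = 109.4, Σw² = 1649.71, Σz² = 2087.54, Σwz = 1773.92
nΣwz − ΣwΣz = 10643.52 − 10819.66 = -176.14
nΣw² − (Σw)² = 9898.26 − 9781.21 = 117.05; nΣz² − (Σz)² = 12525.24 − 11968.36 = 556.88
r = -176.14 / √(117.05 × 556.88) = -176.14 / 255.3092 ≈ -0.690

-0.690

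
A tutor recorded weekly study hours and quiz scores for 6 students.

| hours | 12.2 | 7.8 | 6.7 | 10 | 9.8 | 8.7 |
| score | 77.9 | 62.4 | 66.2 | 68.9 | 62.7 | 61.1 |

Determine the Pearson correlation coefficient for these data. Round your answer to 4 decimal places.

0.7150

n = 6, Σx = 55.2, Σy = 399.2, Σx² = 526.3, Σy² = 26756.32, Σxy = 3715.67
nΣxy − ΣxΣy = 22294.02 − 22035.84 = 258.18
nΣx² − (Σx)² = 3157.8 − 3047.04 = 110.76; nΣy² − (Σy)² = 160537.92 − 159360.64 = 1177.28
r = 258.18 / √(110.76 × 1177.28) = 258.18 / 361.1032 ≈ 0.7150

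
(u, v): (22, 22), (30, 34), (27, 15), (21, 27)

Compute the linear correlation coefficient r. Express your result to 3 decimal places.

n = 4, Σu = 100, Σv = 98, Σu² = 2554, Σv² = 2594, Σuv = 2476
nΣuv − ΣuΣv = 9904 − 9800 = 104
nΣu² − (Σu)² = 10216 − 10000 = 216; nΣv² − (Σv)² = 10376 − 9604 = 772
r = 104 / √(216 × 772) = 104 / 408.3528 ≈ 0.255

0.255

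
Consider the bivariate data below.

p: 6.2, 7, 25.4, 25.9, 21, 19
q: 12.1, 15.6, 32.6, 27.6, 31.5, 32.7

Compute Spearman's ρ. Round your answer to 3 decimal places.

0.486

Rank p: 1, 2, 5, 6, 4, 3
Rank q: 1, 2, 5, 3, 4, 6
d = rank(p) − rank(q): 0, 0, 0, 3, 0, -3; Σd² = 18
ρ = 1 − 6Σd² / [n(n²−1)] = 1 − 6×18 / (6×35) = 1 − 108/210 ≈ 0.486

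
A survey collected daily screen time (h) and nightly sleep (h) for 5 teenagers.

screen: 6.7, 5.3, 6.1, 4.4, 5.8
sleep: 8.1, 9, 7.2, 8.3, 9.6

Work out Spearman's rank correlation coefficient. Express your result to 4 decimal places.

-0.5000

Rank screen: 5, 2, 4, 1, 3
Rank sleep: 2, 4, 1, 3, 5
d = rank(screen) − rank(sleep): 3, -2, 3, -2, -2; Σd² = 30
ρ = 1 − 6Σd² / [n(n²−1)] = 1 − 6×30 / (5×24) = 1 − 180/120 ≈ -0.5000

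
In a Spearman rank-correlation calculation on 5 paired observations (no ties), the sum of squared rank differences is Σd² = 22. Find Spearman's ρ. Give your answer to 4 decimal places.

-0.1000

ρ = 1 − 6Σd² / [n(n²−1)] = 1 − 6×22 / (5×24)
  = 1 − 132/120 = 1 − 1.10000 ≈ -0.1000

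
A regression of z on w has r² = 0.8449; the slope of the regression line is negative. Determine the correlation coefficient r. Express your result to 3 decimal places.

-0.919

|r| = √0.8449 = 0.919
The association is negative, so r = −0.919.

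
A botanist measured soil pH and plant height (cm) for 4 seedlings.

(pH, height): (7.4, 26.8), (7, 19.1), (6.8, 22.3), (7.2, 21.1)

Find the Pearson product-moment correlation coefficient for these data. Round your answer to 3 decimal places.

n = 4, Σx = 28.4, Σy = 89.3, Σx² = 201.84, Σy² = 2025.55, Σxy = 635.58
nΣxy − ΣxΣy = 2542.32 − 2536.12 = 6.2
nΣx² − (Σx)² = 807.36 − 806.56 = 0.8; nΣy² − (Σy)² = 8102.2 − 7974.49 = 127.71
r = 6.2 / √(0.8 × 127.71) = 6.2 / 10.1078 ≈ 0.613

0.613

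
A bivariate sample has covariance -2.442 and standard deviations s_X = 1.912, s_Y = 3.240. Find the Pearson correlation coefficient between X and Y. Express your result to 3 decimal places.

-0.394

r = Cov(X,Y) / (s_X · s_Y) = -2.442 / (1.912 × 3.240)
  = -2.442 / 6.1949 ≈ -0.394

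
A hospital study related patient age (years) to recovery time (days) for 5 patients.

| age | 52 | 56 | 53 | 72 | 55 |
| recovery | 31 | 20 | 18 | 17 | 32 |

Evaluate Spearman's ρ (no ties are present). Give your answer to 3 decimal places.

Rank age: 1, 4, 2, 5, 3
Rank recovery: 4, 3, 2, 1, 5
d = rank(age) − rank(recovery): -3, 1, 0, 4, -2; Σd² = 30
ρ = 1 − 6Σd² / [n(n²−1)] = 1 − 6×30 / (5×24) = 1 − 180/120 ≈ -0.500

-0.500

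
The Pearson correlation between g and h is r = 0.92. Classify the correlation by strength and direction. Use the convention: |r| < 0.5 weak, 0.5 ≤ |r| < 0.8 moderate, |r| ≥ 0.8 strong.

r = 0.92 > 0 so the relationship is positive.
|r| = 0.92, which falls in the strong range.

strong positive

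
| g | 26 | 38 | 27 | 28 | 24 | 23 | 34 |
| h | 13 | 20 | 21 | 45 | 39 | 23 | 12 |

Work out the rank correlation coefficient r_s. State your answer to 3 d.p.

Rank g: 3, 7, 4, 5, 2, 1, 6
Rank h: 2, 3, 4, 7, 6, 5, 1
d = rank(g) − rank(h): 1, 4, 0, -2, -4, -4, 5; Σd² = 78
ρ = 1 − 6Σd² / [n(n²−1)] = 1 − 6×78 / (7×48) = 1 − 468/336 ≈ -0.393

-0.393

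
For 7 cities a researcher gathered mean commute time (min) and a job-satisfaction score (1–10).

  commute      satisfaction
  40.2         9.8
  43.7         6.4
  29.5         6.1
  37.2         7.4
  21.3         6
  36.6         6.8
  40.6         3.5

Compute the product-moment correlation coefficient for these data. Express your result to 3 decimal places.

n = 7, Σx = 249.1, Σy = 46, Σx² = 9221.43, Σy² = 323.46, Σxy = 1647.65
nΣxy − ΣxΣy = 11533.55 − 11458.6 = 74.95
nΣx² − (Σx)² = 64550.01 − 62050.81 = 2499.2; nΣy² − (Σy)² = 2264.22 − 2116 = 148.22
r = 74.95 / √(2499.2 × 148.22) = 74.95 / 608.6308 ≈ 0.123

0.123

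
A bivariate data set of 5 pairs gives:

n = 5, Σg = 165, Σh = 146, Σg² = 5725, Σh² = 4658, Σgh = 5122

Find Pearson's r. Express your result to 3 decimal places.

0.914

r = (nΣgh − ΣgΣh) / √[(nΣg² − (Σg)²)(nΣh² − (Σh)²)]
Numerator: 5×5122 − 165×146 = 1520
Denominator: √[(28625 − 27225)(23290 − 21316)] = √[1400 × 1974] = 1662.4079
r = 1520 / 1662.4079 ≈ 0.914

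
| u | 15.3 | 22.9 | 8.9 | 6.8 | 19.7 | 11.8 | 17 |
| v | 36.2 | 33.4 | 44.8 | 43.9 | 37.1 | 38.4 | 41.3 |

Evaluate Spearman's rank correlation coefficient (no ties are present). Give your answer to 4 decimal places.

Rank u: 4, 7, 2, 1, 6, 3, 5
Rank v: 2, 1, 7, 6, 3, 4, 5
d = rank(u) − rank(v): 2, 6, -5, -5, 3, -1, 0; Σd² = 100
ρ = 1 − 6Σd² / [n(n²−1)] = 1 − 6×100 / (7×48) = 1 − 600/336 ≈ -0.7857

-0.7857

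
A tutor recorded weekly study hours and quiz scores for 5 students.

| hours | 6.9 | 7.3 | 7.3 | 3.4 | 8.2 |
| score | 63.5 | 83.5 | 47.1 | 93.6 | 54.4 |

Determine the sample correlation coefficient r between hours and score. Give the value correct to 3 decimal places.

n = 5, Σx = 33.1, Σy = 342.1, Σx² = 232.99, Σy² = 24943.23, Σxy = 2155.85
nΣxy − ΣxΣy = 10779.25 − 11323.51 = -544.26
nΣx² − (Σx)² = 1164.95 − 1095.61 = 69.34; nΣy² − (Σy)² = 124716.15 − 117032.41 = 7683.74
r = -544.26 / √(69.34 × 7683.74) = -544.26 / 729.9250 ≈ -0.746

-0.746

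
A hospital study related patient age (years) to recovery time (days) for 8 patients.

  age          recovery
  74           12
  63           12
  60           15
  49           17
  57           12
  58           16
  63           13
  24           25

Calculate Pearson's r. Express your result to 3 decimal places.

-0.936

n = 8, Σx = 448, Σy = 122, Σx² = 26604, Σy² = 1996, Σxy = 6408
nΣxy − ΣxΣy = 51264 − 54656 = -3392
nΣx² − (Σx)² = 212832 − 200704 = 12128; nΣy² − (Σy)² = 15968 − 14884 = 1084
r = -3392 / √(12128 × 1084) = -3392 / 3625.8450 ≈ -0.936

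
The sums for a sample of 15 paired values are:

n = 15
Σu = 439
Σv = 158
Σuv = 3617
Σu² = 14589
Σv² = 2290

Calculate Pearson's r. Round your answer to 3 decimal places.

r = (nΣuv − ΣuΣv) / √[(nΣu² − (Σu)²)(nΣv² − (Σv)²)]
Numerator: 15×3617 − 439×158 = -15107
Denominator: √[(218835 − 192721)(34350 − 24964)] = √[26114 × 9386] = 15655.8616
r = -15107 / 15655.8616 ≈ -0.965

-0.965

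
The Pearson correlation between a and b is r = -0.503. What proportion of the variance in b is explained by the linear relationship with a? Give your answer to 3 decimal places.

r² = (-0.503)² = 0.253

0.253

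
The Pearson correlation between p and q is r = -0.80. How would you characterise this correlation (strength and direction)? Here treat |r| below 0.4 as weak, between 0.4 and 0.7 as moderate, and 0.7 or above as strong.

strong negative

r = -0.80 < 0 so the relationship is negative.
|r| = 0.80, which falls in the strong range.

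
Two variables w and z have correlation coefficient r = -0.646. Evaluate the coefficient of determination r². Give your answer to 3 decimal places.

r² = (-0.646)² = 0.417

0.417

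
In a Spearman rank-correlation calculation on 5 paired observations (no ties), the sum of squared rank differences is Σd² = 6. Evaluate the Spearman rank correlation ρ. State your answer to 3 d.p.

ρ = 1 − 6Σd² / [n(n²−1)] = 1 − 6×6 / (5×24)
  = 1 − 36/120 = 1 − 0.3000 ≈ 0.700

0.700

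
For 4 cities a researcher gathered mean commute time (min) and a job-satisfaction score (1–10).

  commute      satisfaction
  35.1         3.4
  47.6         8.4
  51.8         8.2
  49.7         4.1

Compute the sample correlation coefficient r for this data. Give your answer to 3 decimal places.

n = 4, Σx = 184.2, Σy = 24.1, Σx² = 8651.1, Σy² = 166.17, Σxy = 1147.71
nΣxy − ΣxΣy = 4590.84 − 4439.22 = 151.62
nΣx² − (Σx)² = 34604.4 − 33929.64 = 674.76; nΣy² − (Σy)² = 664.68 − 580.81 = 83.87
r = 151.62 / √(674.76 × 83.87) = 151.62 / 237.8910 ≈ 0.637

0.637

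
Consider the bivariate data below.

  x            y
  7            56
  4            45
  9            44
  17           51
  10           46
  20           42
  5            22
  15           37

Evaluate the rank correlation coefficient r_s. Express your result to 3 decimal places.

Rank x: 3, 1, 4, 7, 5, 8, 2, 6
Rank y: 8, 5, 4, 7, 6, 3, 1, 2
d = rank(x) − rank(y): -5, -4, 0, 0, -1, 5, 1, 4; Σd² = 84
ρ = 1 − 6Σd² / [n(n²−1)] = 1 − 6×84 / (8×63) = 1 − 504/504 ≈ 0.000

0.000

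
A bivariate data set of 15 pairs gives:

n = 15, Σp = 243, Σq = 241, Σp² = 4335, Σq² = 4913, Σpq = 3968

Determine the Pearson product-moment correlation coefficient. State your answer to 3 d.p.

0.099

r = (nΣpq − ΣpΣq) / √[(nΣp² − (Σp)²)(nΣq² − (Σq)²)]
Numerator: 15×3968 − 243×241 = 957
Denominator: √[(65025 − 59049)(73695 − 58081)] = √[5976 × 15614] = 9659.6720
r = 957 / 9659.6720 ≈ 0.099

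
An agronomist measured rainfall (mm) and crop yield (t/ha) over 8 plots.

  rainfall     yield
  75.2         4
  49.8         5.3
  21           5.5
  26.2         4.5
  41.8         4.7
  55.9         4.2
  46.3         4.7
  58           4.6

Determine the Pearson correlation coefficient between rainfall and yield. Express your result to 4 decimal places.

-0.6511

n = 8, Σx = 374.2, Σy = 37.5, Σx² = 19642.26, Σy² = 177.57, Σxy = 1713.79
nΣxy − ΣxΣy = 13710.32 − 14032.5 = -322.18
nΣx² − (Σx)² = 157138.08 − 140025.64 = 17112.44; nΣy² − (Σy)² = 1420.56 − 1406.25 = 14.31
r = -322.18 / √(17112.44 × 14.31) = -322.18 / 494.8525 ≈ -0.6511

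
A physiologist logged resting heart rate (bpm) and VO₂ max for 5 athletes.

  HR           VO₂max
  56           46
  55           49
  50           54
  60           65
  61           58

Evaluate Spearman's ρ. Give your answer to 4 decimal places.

0.5000

Rank HR: 3, 2, 1, 4, 5
Rank VO₂max: 1, 2, 3, 5, 4
d = rank(HR) − rank(VO₂max): 2, 0, -2, -1, 1; Σd² = 10
ρ = 1 − 6Σd² / [n(n²−1)] = 1 − 6×10 / (5×24) = 1 − 60/120 ≈ 0.5000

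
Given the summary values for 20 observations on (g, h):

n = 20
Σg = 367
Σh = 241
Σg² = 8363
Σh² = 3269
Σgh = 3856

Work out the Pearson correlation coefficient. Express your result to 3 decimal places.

r = (nΣgh − ΣgΣh) / √[(nΣg² − (Σg)²)(nΣh² − (Σh)²)]
Numerator: 20×3856 − 367×241 = -11327
Denominator: √[(167260 − 134689)(65380 − 58081)] = √[32571 × 7299] = 15418.6812
r = -11327 / 15418.6812 ≈ -0.735

-0.735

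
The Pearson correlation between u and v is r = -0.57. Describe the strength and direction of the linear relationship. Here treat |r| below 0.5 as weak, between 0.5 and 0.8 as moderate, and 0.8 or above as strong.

moderate negative

r = -0.57 < 0 so the relationship is negative.
|r| = 0.57, which falls in the moderate range.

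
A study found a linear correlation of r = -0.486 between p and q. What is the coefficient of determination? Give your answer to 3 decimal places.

0.236

r² = (-0.486)² = 0.236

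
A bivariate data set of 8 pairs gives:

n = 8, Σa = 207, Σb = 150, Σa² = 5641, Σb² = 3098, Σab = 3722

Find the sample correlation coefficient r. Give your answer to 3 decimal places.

-0.558

r = (nΣab − ΣaΣb) / √[(nΣa² − (Σa)²)(nΣb² − (Σb)²)]
Numerator: 8×3722 − 207×150 = -1274
Denominator: √[(45128 − 42849)(24784 − 22500)] = √[2279 × 2284] = 2281.4986
r = -1274 / 2281.4986 ≈ -0.558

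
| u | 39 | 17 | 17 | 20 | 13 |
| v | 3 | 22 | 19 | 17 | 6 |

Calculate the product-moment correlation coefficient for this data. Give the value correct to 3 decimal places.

-0.548

n = 5, Σu = 106, Σv = 67, Σu² = 2668, Σv² = 1179, Σuv = 1232
nΣuv − ΣuΣv = 6160 − 7102 = -942
nΣu² − (Σu)² = 13340 − 11236 = 2104; nΣv² − (Σv)² = 5895 − 4489 = 1406
r = -942 / √(2104 × 1406) = -942 / 1719.9488 ≈ -0.548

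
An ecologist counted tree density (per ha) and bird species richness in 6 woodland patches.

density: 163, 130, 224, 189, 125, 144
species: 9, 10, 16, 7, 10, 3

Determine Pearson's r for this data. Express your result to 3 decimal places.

n = 6, Σx = 975, Σy = 55, Σx² = 165727, Σy² = 595, Σxy = 9356
nΣxy − ΣxΣy = 56136 − 53625 = 2511
nΣx² − (Σx)² = 994362 − 950625 = 43737; nΣy² − (Σy)² = 3570 − 3025 = 545
r = 2511 / √(43737 × 545) = 2511 / 4882.2807 ≈ 0.514

0.514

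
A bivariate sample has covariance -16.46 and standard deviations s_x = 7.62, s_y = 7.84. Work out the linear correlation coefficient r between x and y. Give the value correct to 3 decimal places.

r = Cov(x,y) / (s_x · s_y) = -16.46 / (7.62 × 7.84)
  = -16.46 / 59.7408 ≈ -0.276

-0.276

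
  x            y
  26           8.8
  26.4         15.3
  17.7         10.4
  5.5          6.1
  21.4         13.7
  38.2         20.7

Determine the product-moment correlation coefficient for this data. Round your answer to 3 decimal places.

n = 6, Σx = 135.2, Σy = 75, Σx² = 3633.7, Σy² = 1073.08, Σxy = 1934.27
nΣxy − ΣxΣy = 11605.62 − 10140 = 1465.62
nΣx² − (Σx)² = 21802.2 − 18279.04 = 3523.16; nΣy² − (Σy)² = 6438.48 − 5625 = 813.48
r = 1465.62 / √(3523.16 × 813.48) = 1465.62 / 1692.9324 ≈ 0.866

0.866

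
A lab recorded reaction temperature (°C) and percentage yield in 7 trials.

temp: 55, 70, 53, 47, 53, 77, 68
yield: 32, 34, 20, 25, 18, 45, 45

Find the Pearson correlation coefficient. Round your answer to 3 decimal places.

n = 7, Σx = 423, Σy = 219, Σx² = 26305, Σy² = 7579, Σxy = 13854
nΣxy − ΣxΣy = 96978 − 92637 = 4341
nΣx² − (Σx)² = 184135 − 178929 = 5206; nΣy² − (Σy)² = 53053 − 47961 = 5092
r = 4341 / √(5206 × 5092) = 4341 / 5148.6845 ≈ 0.843

0.843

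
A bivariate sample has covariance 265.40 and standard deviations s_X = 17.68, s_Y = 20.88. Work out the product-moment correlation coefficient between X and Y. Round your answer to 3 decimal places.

r = Cov(X,Y) / (s_X · s_Y) = 265.40 / (17.68 × 20.88)
  = 265.40 / 369.1584 ≈ 0.719

0.719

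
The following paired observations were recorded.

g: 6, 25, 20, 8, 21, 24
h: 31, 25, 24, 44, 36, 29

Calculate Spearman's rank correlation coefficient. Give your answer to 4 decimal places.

Rank g: 1, 6, 3, 2, 4, 5
Rank h: 4, 2, 1, 6, 5, 3
d = rank(g) − rank(h): -3, 4, 2, -4, -1, 2; Σd² = 50
ρ = 1 − 6Σd² / [n(n²−1)] = 1 − 6×50 / (6×35) = 1 − 300/210 ≈ -0.4286

-0.4286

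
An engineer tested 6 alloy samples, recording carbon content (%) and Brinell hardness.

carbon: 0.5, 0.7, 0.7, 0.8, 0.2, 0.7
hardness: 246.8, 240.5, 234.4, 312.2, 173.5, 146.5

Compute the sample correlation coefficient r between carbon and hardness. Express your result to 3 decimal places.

0.474

n = 6, Σx = 3.6, Σy = 1353.9, Σx² = 2.4, Σy² = 322727.19, Σxy = 842.84
nΣxy − ΣxΣy = 5057.04 − 4874.04 = 183
nΣx² − (Σx)² = 14.4 − 12.96 = 1.44; nΣy² − (Σy)² = 1936363.14 − 1833045.21 = 103317.93
r = 183 / √(1.44 × 103317.93) = 183 / 385.7173 ≈ 0.474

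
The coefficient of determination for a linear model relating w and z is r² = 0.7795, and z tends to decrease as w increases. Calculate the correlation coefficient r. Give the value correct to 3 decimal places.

-0.883

|r| = √0.7795 = 0.883
The association is negative, so r = −0.883.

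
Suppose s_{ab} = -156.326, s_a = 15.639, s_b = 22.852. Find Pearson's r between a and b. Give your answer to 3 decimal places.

-0.437

r = Cov(a,b) / (s_a · s_b) = -156.326 / (15.639 × 22.852)
  = -156.326 / 357.3824 ≈ -0.437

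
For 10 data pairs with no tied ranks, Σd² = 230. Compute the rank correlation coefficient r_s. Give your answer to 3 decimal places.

ρ = 1 − 6Σd² / [n(n²−1)] = 1 − 6×230 / (10×99)
  = 1 − 1380/990 = 1 − 1.3939 ≈ -0.394

-0.394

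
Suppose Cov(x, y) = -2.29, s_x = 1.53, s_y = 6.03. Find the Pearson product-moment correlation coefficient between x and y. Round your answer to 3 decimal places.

-0.248

r = Cov(x,y) / (s_x · s_y) = -2.29 / (1.53 × 6.03)
  = -2.29 / 9.2259 ≈ -0.248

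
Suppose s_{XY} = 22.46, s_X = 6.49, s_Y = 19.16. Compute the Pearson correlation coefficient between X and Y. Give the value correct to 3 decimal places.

0.181

r = Cov(X,Y) / (s_X · s_Y) = 22.46 / (6.49 × 19.16)
  = 22.46 / 124.3484 ≈ 0.181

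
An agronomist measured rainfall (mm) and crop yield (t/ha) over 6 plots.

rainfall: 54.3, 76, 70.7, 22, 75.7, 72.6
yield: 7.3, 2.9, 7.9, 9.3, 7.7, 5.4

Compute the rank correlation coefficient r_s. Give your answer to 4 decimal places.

-0.7143

Rank rainfall: 2, 6, 3, 1, 5, 4
Rank yield: 3, 1, 5, 6, 4, 2
d = rank(rainfall) − rank(yield): -1, 5, -2, -5, 1, 2; Σd² = 60
ρ = 1 − 6Σd² / [n(n²−1)] = 1 − 6×60 / (6×35) = 1 − 360/210 ≈ -0.7143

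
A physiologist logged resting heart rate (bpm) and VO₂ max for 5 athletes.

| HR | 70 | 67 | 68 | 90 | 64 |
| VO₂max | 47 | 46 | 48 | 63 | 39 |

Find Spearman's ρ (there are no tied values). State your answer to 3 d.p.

Rank HR: 4, 2, 3, 5, 1
Rank VO₂max: 3, 2, 4, 5, 1
d = rank(HR) − rank(VO₂max): 1, 0, -1, 0, 0; Σd² = 2
ρ = 1 − 6Σd² / [n(n²−1)] = 1 − 6×2 / (5×24) = 1 − 12/120 ≈ 0.900

0.900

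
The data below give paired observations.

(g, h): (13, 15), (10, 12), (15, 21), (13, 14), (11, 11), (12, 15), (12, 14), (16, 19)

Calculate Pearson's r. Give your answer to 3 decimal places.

n = 8, Σg = 102, Σh = 121, Σg² = 1328, Σh² = 1909, Σgh = 1585
nΣgh − ΣgΣh = 12680 − 12342 = 338
nΣg² − (Σg)² = 10624 − 10404 = 220; nΣh² − (Σh)² = 15272 − 14641 = 631
r = 338 / √(220 × 631) = 338 / 372.5856 ≈ 0.907

0.907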